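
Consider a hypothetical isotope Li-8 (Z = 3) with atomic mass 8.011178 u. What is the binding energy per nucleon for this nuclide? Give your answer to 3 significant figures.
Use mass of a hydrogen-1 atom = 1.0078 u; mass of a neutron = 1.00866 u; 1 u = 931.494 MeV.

6.46 MeV/nucleon

Σm = 3·m(¹H) + 5·m_n = 3.0234 + 5.04330 = 8.06670 u
Mass defect Δm = 8.06670 − 8.011178 = 0.055522 u
Binding energy = Δm·c² = 0.055522 × 931.494 MeV/u = 51.7184 MeV
Dividing by A = 8 gives 6.4648 MeV per nucleon.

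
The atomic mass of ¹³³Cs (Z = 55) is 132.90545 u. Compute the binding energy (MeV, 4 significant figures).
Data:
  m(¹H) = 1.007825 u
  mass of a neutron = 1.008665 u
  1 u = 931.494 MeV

1119 MeV

The nucleus contains 55 protons and 133 − 55 = 78 neutrons.
Total constituent mass: 55 × 1.007825 + 78 × 1.008665 = 134.106245 u
Δm = 134.106245 − 132.90545 = 1.200795 u
E_B = 1.200795 × 931.494 = 1118.53 MeV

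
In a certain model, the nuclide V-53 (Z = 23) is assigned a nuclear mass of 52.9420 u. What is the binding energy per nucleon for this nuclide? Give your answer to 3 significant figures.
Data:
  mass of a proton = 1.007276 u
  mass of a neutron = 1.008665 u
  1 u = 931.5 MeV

Z = 23, so N = A − Z = 53 − 23 = 30.
Mass of separated nucleons = 23(1.007276) + 30(1.008665) = 23.167348 + 30.259950 = 53.427298 u
Mass defect Δm = 53.427298 − 52.9420 = 0.485298 u
E_B = 0.485298 × 931.5 = 452.055 MeV
Per nucleon: 452.055 / 53 = 8.529 MeV

8.53 MeV/nucleon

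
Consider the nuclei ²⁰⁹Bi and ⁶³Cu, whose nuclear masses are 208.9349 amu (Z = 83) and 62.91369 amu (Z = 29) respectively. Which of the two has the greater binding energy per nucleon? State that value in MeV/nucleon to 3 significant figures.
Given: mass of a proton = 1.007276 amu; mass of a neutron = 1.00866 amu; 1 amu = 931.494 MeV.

²⁰⁹Bi: Σm = 83(1.007276) + 126(1.00866) = 210.695068 amu; Δm = 1.760168 amu; E_B = 1639.59 MeV; E_B/A = 7.8449 MeV
⁶³Cu: Σm = 29(1.007276) + 34(1.00866) = 63.505444 amu; Δm = 0.591754 amu; E_B = 551.215 MeV; E_B/A = 8.749 MeV
⁶³Cu has the higher binding energy per nucleon, so it is the more tightly bound nucleus.

⁶³Cu; 8.75 MeV/nucleon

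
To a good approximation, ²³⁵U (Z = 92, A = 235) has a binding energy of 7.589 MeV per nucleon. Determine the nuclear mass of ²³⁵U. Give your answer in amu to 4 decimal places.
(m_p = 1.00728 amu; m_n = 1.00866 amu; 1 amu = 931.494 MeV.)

234.9936 amu

Total binding energy = 235 × 7.589 = 1783.415 MeV
Mass defect = 1783.415 MeV / (931.494 MeV/amu) = 1.914575 amu
Constituent mass = 92(1.00728) + 143(1.00866) = 236.90814 amu
Nuclear mass = 236.90814 − 1.914575 = 234.993565 amu ≈ 234.9936 amu (to 4 decimal places)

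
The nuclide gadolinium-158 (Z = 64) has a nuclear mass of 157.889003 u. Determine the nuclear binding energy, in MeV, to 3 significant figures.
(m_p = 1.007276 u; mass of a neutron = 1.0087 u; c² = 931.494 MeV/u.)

Mass of separated nucleons = 64(1.007276) + 94(1.0087) = 64.465664 + 94.8178 = 159.283464 u
The mass defect is 159.283464 − 157.889003 = 1.394461 u.
Converting to energy: 1.394461 u × 931.494 MeV/u = 1298.93 MeV

1300 MeV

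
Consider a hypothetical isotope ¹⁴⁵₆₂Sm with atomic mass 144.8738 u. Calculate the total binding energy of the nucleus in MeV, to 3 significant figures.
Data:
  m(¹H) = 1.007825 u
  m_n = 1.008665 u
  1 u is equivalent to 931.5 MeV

Σm = 62·m(¹H) + 83·m_n = 62.485150 + 83.719195 = 146.204345 u
The mass defect is 146.204345 − 144.8738 = 1.330545 u.
Converting to energy: 1.330545 u × 931.5 MeV/u = 1239.40 MeV

1240 MeV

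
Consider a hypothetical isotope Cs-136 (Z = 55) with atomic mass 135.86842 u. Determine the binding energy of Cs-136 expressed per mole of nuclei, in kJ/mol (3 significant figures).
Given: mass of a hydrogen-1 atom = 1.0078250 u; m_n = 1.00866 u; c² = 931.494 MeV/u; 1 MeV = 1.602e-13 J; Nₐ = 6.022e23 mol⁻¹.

Mass of separated nucleons = 55(1.0078250) + 81(1.00866) = 55.4303750 + 81.70146 = 137.1318350 u
Δm = 137.1318350 − 135.86842 = 1.2634150 u
E_B = 1.2634150 × 931.494 = 1176.86 MeV
Per nucleus in joules: 1176.86 MeV × 1.602e-13 J/MeV = 1.8853e-10 J
Per mole: 1.8853e-10 J × 6.022e23 mol⁻¹ = 1.1353e+14 J/mol

1.14e+11 kJ/mol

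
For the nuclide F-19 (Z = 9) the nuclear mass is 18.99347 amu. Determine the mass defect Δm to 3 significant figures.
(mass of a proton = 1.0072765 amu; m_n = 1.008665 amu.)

The nucleus contains 9 protons and 19 − 9 = 10 neutrons.
Total constituent mass: 9 × 1.0072765 + 10 × 1.008665 = 19.1521385 amu
The mass defect is 19.1521385 − 18.99347 = 0.1586685 amu.

0.159 amu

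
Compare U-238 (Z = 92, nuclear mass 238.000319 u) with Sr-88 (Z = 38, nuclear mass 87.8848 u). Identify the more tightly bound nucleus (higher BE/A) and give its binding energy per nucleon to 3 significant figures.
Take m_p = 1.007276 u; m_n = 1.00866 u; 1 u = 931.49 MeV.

Sr-88; 8.73 MeV/nucleon

U-238: Σm = 92(1.007276) + 146(1.00866) = 239.933752 u; Δm = 1.933433 u; E_B = 1801.0 MeV; E_B/A = 7.567 MeV
Sr-88: Σm = 38(1.007276) + 50(1.00866) = 88.709488 u; Δm = 0.824688 u; E_B = 768.19 MeV; E_B/A = 8.729 MeV
Sr-88 has the higher binding energy per nucleon, so it is the more tightly bound nucleus.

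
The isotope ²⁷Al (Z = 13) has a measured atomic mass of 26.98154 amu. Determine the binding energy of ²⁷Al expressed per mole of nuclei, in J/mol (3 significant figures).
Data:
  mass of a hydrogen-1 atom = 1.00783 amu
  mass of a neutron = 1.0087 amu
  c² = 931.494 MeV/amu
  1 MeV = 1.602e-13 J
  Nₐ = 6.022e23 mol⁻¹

2.18e+13 J/mol

Z = 13, so N = A − Z = 27 − 13 = 14.
Total constituent mass: 13 × 1.00783 + 14 × 1.0087 = 27.22359 amu
The mass defect is 27.22359 − 26.98154 = 0.24205 amu.
Binding energy = Δm·c² = 0.24205 × 931.494 MeV/amu = 225.468 MeV
Per nucleus in joules: 225.468 MeV × 1.602e-13 J/MeV = 3.6120e-11 J
Per mole: 3.6120e-11 J × 6.022e23 mol⁻¹ = 2.1751e+13 J/mol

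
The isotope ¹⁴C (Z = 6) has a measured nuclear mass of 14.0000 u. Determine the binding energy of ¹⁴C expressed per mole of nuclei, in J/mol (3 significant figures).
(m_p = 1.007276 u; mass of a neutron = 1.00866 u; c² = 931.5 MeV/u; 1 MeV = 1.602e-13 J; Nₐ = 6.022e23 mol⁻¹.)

The nucleus contains 6 protons and 14 − 6 = 8 neutrons.
Total constituent mass: 6 × 1.007276 + 8 × 1.00866 = 14.112936 u
The mass defect is 14.112936 − 14.0000 = 0.112936 u.
Binding energy = Δm·c² = 0.112936 × 931.5 MeV/u = 105.200 MeV
Per nucleus in joules: 105.200 MeV × 1.602e-13 J/MeV = 1.6853e-11 J
Per mole: 1.6853e-11 J × 6.022e23 mol⁻¹ = 1.0149e+13 J/mol

1.01e+13 J/mol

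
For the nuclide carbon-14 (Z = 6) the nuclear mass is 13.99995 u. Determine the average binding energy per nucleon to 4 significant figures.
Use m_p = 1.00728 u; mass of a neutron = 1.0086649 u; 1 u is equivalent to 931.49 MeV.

Mass of separated nucleons = 6(1.00728) + 8(1.0086649) = 6.04368 + 8.0693192 = 14.1129992 u
The mass defect is 14.1129992 − 13.99995 = 0.1130492 u.
Binding energy = Δm·c² = 0.1130492 × 931.49 MeV/u = 105.304 MeV
Dividing by A = 14 gives 7.522 MeV per nucleon.

7.522 MeV/nucleon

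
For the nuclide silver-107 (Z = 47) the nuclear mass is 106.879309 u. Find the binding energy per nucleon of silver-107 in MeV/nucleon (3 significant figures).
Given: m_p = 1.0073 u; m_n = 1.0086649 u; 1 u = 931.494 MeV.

With 47 protons and 60 neutrons (A = 107):
Σm = 47·m_p + 60·m_n = 47.3431 + 60.5198940 = 107.8629940 u
Δm = 107.8629940 − 106.879309 = 0.9836850 u
E_B = 0.9836850 × 931.494 = 916.297 MeV
BE/A = 916.297 MeV / 107 = 8.564 MeV/nucleon

8.56 MeV/nucleon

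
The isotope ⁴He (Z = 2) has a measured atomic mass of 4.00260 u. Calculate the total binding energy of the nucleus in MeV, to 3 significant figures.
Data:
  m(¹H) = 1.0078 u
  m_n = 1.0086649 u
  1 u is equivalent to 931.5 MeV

Mass of separated nucleons = 2(1.0078) + 2(1.0086649) = 2.0156 + 2.0173298 = 4.0329298 u
Mass defect Δm = 4.0329298 − 4.00260 = 0.0303298 u
Binding energy = Δm·c² = 0.0303298 × 931.5 MeV/u = 28.2522 MeV

28.3 MeV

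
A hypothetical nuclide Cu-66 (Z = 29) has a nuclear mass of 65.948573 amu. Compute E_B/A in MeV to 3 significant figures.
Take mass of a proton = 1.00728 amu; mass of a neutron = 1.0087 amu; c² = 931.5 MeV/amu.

8.25 MeV/nucleon

Mass of separated nucleons = 29(1.00728) + 37(1.0087) = 29.21112 + 37.3219 = 66.53302 amu
The mass defect is 66.53302 − 65.948573 = 0.584447 amu.
Binding energy = Δm·c² = 0.584447 × 931.5 MeV/amu = 544.412 MeV
BE/A = 544.412 MeV / 66 = 8.249 MeV/nucleon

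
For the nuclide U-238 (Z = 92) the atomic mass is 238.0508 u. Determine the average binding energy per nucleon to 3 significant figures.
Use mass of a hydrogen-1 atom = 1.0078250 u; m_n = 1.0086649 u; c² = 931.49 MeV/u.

7.57 MeV/nucleon

The nucleus contains 92 protons and 238 − 92 = 146 neutrons.
Total constituent mass: 92 × 1.0078250 + 146 × 1.0086649 = 239.9849754 u
Δm = 239.9849754 − 238.0508 = 1.9341754 u
Converting to energy: 1.9341754 u × 931.49 MeV/u = 1801.67 MeV
Per nucleon: 1801.67 / 238 = 7.570 MeV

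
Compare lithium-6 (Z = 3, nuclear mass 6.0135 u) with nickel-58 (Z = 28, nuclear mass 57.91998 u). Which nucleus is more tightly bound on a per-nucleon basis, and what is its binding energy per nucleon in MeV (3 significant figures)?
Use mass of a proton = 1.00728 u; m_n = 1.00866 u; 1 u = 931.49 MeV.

lithium-6: Σm = 3(1.00728) + 3(1.00866) = 6.04782 u; Δm = 0.03432 u; E_B = 31.969 MeV; E_B/A = 5.328 MeV
nickel-58: Σm = 28(1.00728) + 30(1.00866) = 58.46364 u; Δm = 0.54366 u; E_B = 506.41 MeV; E_B/A = 8.731 MeV
nickel-58 has the higher binding energy per nucleon, so it is the more tightly bound nucleus.

nickel-58; 8.73 MeV/nucleon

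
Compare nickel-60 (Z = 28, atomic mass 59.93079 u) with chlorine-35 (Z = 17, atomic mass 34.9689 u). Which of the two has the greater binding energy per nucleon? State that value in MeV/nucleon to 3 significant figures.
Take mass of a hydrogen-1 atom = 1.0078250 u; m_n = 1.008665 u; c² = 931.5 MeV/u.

nickel-60; 8.78 MeV/nucleon

nickel-60: Σm = 28(1.0078250) + 32(1.008665) = 60.4963800 u; Δm = 0.5655900 u; E_B = 526.85 MeV; E_B/A = 8.781 MeV
chlorine-35: Σm = 17(1.0078250) + 18(1.008665) = 35.2889950 u; Δm = 0.3200950 u; E_B = 298.17 MeV; E_B/A = 8.519 MeV
nickel-60 has the higher binding energy per nucleon, so it is the more tightly bound nucleus.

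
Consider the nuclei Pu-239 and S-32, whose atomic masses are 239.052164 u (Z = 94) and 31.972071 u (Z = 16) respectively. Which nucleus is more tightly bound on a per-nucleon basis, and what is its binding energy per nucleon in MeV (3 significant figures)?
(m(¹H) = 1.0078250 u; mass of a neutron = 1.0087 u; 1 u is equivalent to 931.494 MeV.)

S-32; 8.51 MeV/nucleon

Pu-239: Σm = 94(1.0078250) + 145(1.0087) = 240.9970500 u; Δm = 1.9448860 u; E_B = 1811.6 MeV; E_B/A = 7.580 MeV
S-32: Σm = 16(1.0078250) + 16(1.0087) = 32.2644000 u; Δm = 0.2923290 u; E_B = 272.30 MeV; E_B/A = 8.509 MeV
S-32 has the higher binding energy per nucleon, so it is the more tightly bound nucleus.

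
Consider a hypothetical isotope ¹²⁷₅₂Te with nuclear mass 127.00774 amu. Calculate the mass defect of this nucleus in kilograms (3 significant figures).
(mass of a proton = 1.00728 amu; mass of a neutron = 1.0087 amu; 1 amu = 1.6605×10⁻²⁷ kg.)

With 52 protons and 75 neutrons (A = 127):
Σm = 52·m_p + 75·m_n = 52.37856 + 75.6525 = 128.03106 amu
Δm = 128.03106 − 127.00774 = 1.02332 amu
In SI units: 1.02332 amu × 1.6605×10⁻²⁷ kg/amu = 1.6992e-27 kg

1.70e-27 kg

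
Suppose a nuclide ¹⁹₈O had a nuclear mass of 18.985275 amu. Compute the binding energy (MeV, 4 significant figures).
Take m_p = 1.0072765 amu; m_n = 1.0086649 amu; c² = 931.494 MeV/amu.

156.7 MeV

Z = 8, so N = A − Z = 19 − 8 = 11.
Total constituent mass: 8 × 1.0072765 + 11 × 1.0086649 = 19.1535259 amu
Δm = 19.1535259 − 18.985275 = 0.1682509 amu
Converting to energy: 0.1682509 amu × 931.494 MeV/amu = 156.725 MeV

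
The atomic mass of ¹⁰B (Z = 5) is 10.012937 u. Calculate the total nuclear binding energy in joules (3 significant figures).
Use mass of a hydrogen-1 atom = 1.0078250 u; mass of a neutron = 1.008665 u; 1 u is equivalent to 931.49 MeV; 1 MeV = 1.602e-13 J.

The nucleus contains 5 protons and 10 − 5 = 5 neutrons.
Total constituent mass: 5 × 1.0078250 + 5 × 1.008665 = 10.0824500 u
Δm = 10.0824500 − 10.012937 = 0.0695130 u
E_B = 0.0695130 × 931.49 = 64.7507 MeV
In joules: 64.7507 MeV × 1.602e-13 J/MeV = 1.0373e-11 J

1.04e-11 J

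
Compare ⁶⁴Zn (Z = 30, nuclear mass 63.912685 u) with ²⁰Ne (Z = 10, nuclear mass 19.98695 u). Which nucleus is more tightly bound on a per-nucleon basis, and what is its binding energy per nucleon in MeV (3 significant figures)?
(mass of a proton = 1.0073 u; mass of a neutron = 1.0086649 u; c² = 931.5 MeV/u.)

⁶⁴Zn; 8.75 MeV/nucleon

⁶⁴Zn: Σm = 30(1.0073) + 34(1.0086649) = 64.5136066 u; Δm = 0.6009216 u; E_B = 559.76 MeV; E_B/A = 8.746 MeV
²⁰Ne: Σm = 10(1.0073) + 10(1.0086649) = 20.1596490 u; Δm = 0.1726990 u; E_B = 160.869 MeV; E_B/A = 8.043 MeV
⁶⁴Zn has the higher binding energy per nucleon, so it is the more tightly bound nucleus.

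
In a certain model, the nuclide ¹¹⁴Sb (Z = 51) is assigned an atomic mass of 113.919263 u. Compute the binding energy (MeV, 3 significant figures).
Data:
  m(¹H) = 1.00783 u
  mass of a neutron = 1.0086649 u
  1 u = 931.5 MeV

956 MeV

Z = 51, so N = A − Z = 114 − 51 = 63.
Mass of separated nucleons = 51(1.00783) + 63(1.0086649) = 51.39933 + 63.5458887 = 114.9452187 u
Mass defect Δm = 114.9452187 − 113.919263 = 1.0259557 u
Converting to energy: 1.0259557 u × 931.5 MeV/u = 955.678 MeV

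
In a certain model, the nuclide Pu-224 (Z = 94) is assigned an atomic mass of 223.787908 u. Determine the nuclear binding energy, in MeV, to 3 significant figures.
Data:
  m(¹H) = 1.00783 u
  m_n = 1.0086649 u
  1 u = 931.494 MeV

1930 MeV

Z = 94, so N = A − Z = 224 − 94 = 130.
Mass of separated nucleons = 94(1.00783) + 130(1.0086649) = 94.73602 + 131.1264370 = 225.8624570 u
The mass defect is 225.8624570 − 223.787908 = 2.0745490 u.
E_B = 2.0745490 × 931.494 = 1932.43 MeV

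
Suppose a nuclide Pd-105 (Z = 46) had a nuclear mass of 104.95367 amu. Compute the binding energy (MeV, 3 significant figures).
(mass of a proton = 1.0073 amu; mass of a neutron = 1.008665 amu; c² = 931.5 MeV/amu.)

Total constituent mass: 46 × 1.0073 + 59 × 1.008665 = 105.847035 amu
Δm = 105.847035 − 104.95367 = 0.893365 amu
Converting to energy: 0.893365 amu × 931.5 MeV/amu = 832.169 MeV

832 MeV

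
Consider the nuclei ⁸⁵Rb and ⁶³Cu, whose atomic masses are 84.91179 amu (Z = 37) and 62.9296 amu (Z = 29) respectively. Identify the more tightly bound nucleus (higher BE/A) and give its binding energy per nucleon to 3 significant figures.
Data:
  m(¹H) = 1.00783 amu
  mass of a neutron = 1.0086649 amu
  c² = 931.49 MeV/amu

⁶³Cu; 8.75 MeV/nucleon

⁸⁵Rb: Σm = 37(1.00783) + 48(1.0086649) = 85.7056252 amu; Δm = 0.7938352 amu; E_B = 739.45 MeV; E_B/A = 8.699 MeV
⁶³Cu: Σm = 29(1.00783) + 34(1.0086649) = 63.5216766 amu; Δm = 0.5920766 amu; E_B = 551.51 MeV; E_B/A = 8.754 MeV
⁶³Cu has the higher binding energy per nucleon, so it is the more tightly bound nucleus.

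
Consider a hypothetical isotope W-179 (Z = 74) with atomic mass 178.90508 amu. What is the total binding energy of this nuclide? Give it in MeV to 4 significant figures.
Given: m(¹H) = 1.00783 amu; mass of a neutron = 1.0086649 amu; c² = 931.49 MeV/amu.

1476 MeV

The nucleus contains 74 protons and 179 − 74 = 105 neutrons.
Total constituent mass: 74 × 1.00783 + 105 × 1.0086649 = 180.4892345 amu
Δm = 180.4892345 − 178.90508 = 1.5841545 amu
Binding energy = Δm·c² = 1.5841545 × 931.49 MeV/amu = 1475.62 MeV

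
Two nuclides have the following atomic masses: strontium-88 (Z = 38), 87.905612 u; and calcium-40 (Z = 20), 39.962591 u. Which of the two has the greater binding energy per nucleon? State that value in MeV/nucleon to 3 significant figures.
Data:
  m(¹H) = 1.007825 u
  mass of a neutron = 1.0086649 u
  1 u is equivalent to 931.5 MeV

strontium-88: Σm = 38(1.007825) + 50(1.0086649) = 88.7305950 u; Δm = 0.8249830 u; E_B = 768.47 MeV; E_B/A = 8.733 MeV
calcium-40: Σm = 20(1.007825) + 20(1.0086649) = 40.3297980 u; Δm = 0.3672070 u; E_B = 342.05 MeV; E_B/A = 8.551 MeV
strontium-88 has the higher binding energy per nucleon, so it is the more tightly bound nucleus.

strontium-88; 8.73 MeV/nucleon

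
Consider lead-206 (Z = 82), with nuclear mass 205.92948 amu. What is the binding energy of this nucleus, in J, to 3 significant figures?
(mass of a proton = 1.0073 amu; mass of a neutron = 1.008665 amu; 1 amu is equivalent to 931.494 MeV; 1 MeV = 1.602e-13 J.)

2.60e-10 J

Mass of separated nucleons = 82(1.0073) + 124(1.008665) = 82.5986 + 125.074460 = 207.673060 amu
Δm = 207.673060 − 205.92948 = 1.743580 amu
Binding energy = Δm·c² = 1.743580 × 931.494 MeV/amu = 1624.13 MeV
In joules: 1624.13 MeV × 1.602e-13 J/MeV = 2.6019e-10 J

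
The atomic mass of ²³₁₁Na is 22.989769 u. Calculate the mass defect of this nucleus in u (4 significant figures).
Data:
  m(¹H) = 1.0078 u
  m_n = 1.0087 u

0.2004 u

Σm = 11·m(¹H) + 12·m_n = 11.0858 + 12.1044 = 23.1902 u
Δm = 23.1902 − 22.989769 = 0.200431 u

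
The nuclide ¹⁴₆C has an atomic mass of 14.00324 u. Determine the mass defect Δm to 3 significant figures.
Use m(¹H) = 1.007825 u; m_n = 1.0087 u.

0.113 u

Total constituent mass: 6 × 1.007825 + 8 × 1.0087 = 14.116550 u
The mass defect is 14.116550 − 14.00324 = 0.113310 u.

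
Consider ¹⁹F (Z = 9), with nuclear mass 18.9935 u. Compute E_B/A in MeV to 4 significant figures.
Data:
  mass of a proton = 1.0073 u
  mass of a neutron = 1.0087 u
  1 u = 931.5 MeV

With 9 protons and 10 neutrons (A = 19):
Total constituent mass: 9 × 1.0073 + 10 × 1.0087 = 19.1527 u
Δm = 19.1527 − 18.9935 = 0.1592 u
E_B = 0.1592 × 931.5 = 148.295 MeV
Per nucleon: 148.295 / 19 = 7.805 MeV

7.805 MeV/nucleon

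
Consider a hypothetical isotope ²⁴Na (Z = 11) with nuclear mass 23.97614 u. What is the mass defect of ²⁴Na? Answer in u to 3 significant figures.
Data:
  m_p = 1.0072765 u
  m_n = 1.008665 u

With 11 protons and 13 neutrons (A = 24):
Σm = 11·m_p + 13·m_n = 11.0800415 + 13.112645 = 24.1926865 u
The mass defect is 24.1926865 − 23.97614 = 0.2165465 u.

0.217 u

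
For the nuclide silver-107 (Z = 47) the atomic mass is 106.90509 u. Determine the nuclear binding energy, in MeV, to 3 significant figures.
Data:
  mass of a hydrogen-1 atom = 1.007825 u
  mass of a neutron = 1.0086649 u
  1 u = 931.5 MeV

The nucleus contains 47 protons and 107 − 47 = 60 neutrons.
Mass of separated nucleons = 47(1.007825) + 60(1.0086649) = 47.367775 + 60.5198940 = 107.8876690 u
Δm = 107.8876690 − 106.90509 = 0.9825790 u
Converting to energy: 0.9825790 u × 931.5 MeV/u = 915.272 MeV

915 MeV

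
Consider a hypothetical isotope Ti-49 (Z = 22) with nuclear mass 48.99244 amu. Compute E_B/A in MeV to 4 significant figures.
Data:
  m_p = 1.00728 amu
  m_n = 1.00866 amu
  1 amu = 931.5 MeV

Z = 22, so N = A − Z = 49 − 22 = 27.
Σm = 22·m_p + 27·m_n = 22.16016 + 27.23382 = 49.39398 amu
Δm = 49.39398 − 48.99244 = 0.40154 amu
Converting to energy: 0.40154 amu × 931.5 MeV/amu = 374.035 MeV
Per nucleon: 374.035 / 49 = 7.633 MeV

7.633 MeV/nucleon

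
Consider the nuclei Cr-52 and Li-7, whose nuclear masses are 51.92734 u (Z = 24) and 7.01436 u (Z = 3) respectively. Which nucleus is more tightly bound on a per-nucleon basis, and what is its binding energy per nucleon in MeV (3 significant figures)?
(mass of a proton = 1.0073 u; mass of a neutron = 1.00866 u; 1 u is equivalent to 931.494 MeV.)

Cr-52: Σm = 24(1.0073) + 28(1.00866) = 52.41768 u; Δm = 0.49034 u; E_B = 456.75 MeV; E_B/A = 8.784 MeV
Li-7: Σm = 3(1.0073) + 4(1.00866) = 7.05654 u; Δm = 0.04218 u; E_B = 39.290 MeV; E_B/A = 5.613 MeV
Cr-52 has the higher binding energy per nucleon, so it is the more tightly bound nucleus.

Cr-52; 8.78 MeV/nucleon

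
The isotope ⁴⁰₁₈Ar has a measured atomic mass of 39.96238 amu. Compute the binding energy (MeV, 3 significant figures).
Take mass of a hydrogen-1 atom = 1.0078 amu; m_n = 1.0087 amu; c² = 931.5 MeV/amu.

Z = 18, so N = A − Z = 40 − 18 = 22.
Total constituent mass: 18 × 1.0078 + 22 × 1.0087 = 40.3318 amu
Δm = 40.3318 − 39.96238 = 0.36942 amu
Converting to energy: 0.36942 amu × 931.5 MeV/amu = 344.115 MeV

344 MeV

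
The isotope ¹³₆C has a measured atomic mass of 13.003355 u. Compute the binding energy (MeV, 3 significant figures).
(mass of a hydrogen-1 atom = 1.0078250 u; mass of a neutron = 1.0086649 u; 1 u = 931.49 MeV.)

With 6 protons and 7 neutrons (A = 13):
Mass of separated nucleons = 6(1.0078250) + 7(1.0086649) = 6.0469500 + 7.0606543 = 13.1076043 u
Mass defect Δm = 13.1076043 − 13.003355 = 0.1042493 u
Converting to energy: 0.1042493 u × 931.49 MeV/u = 97.1072 MeV

97.1 MeV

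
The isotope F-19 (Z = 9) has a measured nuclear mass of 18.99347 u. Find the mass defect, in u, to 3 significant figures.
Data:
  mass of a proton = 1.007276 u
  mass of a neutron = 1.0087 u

Z = 9, so N = A − Z = 19 − 9 = 10.
Mass of separated nucleons = 9(1.007276) + 10(1.0087) = 9.065484 + 10.0870 = 19.152484 u
The mass defect is 19.152484 − 18.99347 = 0.159014 u.

0.159 u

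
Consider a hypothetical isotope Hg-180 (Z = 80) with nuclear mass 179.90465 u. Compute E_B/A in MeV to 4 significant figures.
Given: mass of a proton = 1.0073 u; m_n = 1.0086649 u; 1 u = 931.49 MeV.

Mass of separated nucleons = 80(1.0073) + 100(1.0086649) = 80.5840 + 100.8664900 = 181.4504900 u
Mass defect Δm = 181.4504900 − 179.90465 = 1.5458400 u
Binding energy = Δm·c² = 1.5458400 × 931.49 MeV/u = 1439.93 MeV
BE/A = 1439.93 MeV / 180 = 8.000 MeV/nucleon

8.000 MeV/nucleon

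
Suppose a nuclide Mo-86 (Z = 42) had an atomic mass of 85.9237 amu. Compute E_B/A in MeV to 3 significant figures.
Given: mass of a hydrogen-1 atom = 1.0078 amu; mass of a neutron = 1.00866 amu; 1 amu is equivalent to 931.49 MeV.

Z = 42, so N = A − Z = 86 − 42 = 44.
Total constituent mass: 42 × 1.0078 + 44 × 1.00866 = 86.70864 amu
Mass defect Δm = 86.70864 − 85.9237 = 0.78494 amu
E_B = 0.78494 × 931.49 = 731.164 MeV
Dividing by A = 86 gives 8.502 MeV per nucleon.

8.50 MeV/nucleon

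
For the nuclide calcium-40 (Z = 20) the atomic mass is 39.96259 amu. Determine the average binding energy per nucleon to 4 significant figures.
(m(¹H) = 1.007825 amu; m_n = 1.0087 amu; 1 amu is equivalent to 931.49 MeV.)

Mass of separated nucleons = 20(1.007825) + 20(1.0087) = 20.156500 + 20.1740 = 40.330500 amu
The mass defect is 40.330500 − 39.96259 = 0.367910 amu.
Converting to energy: 0.367910 amu × 931.49 MeV/amu = 342.704 MeV
BE/A = 342.704 MeV / 40 = 8.568 MeV/nucleon

8.568 MeV/nucleon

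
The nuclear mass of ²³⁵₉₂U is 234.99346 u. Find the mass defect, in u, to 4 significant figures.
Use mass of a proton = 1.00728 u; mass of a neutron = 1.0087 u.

With 92 protons and 143 neutrons (A = 235):
Mass of separated nucleons = 92(1.00728) + 143(1.0087) = 92.66976 + 144.2441 = 236.91386 u
Mass defect Δm = 236.91386 − 234.99346 = 1.92040 u

1.920 u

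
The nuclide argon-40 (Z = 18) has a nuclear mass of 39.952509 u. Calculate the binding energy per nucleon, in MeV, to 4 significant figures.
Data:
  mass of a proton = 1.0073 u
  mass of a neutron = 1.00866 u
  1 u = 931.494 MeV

Z = 18, so N = A − Z = 40 − 18 = 22.
Mass of separated nucleons = 18(1.0073) + 22(1.00866) = 18.1314 + 22.19052 = 40.32192 u
Mass defect Δm = 40.32192 − 39.952509 = 0.369411 u
Binding energy = Δm·c² = 0.369411 × 931.494 MeV/u = 344.104 MeV
Per nucleon: 344.104 / 40 = 8.603 MeV

8.603 MeV/nucleon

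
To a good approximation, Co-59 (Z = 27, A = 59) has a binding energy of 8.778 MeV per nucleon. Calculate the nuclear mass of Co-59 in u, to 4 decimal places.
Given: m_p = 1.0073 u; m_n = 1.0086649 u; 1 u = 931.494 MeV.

Total binding energy = 59 × 8.778 = 517.902 MeV
Mass defect = 517.902 MeV / (931.494 MeV/u) = 0.555991 u
Constituent mass = 27(1.0073) + 32(1.0086649) = 59.4743768 u
Nuclear mass = 59.4743768 − 0.555991 = 58.9183858 u ≈ 58.9184 u (to 4 decimal places)

58.9184 u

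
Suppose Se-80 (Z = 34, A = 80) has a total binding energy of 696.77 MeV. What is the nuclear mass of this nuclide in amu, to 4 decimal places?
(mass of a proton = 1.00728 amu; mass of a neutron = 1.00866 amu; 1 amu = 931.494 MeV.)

79.8979 amu

Mass defect = 696.77 MeV / (931.494 MeV/amu) = 0.748013 amu
Constituent mass = 34(1.00728) + 46(1.00866) = 80.64588 amu
Nuclear mass = 80.64588 − 0.748013 = 79.897867 amu ≈ 79.8979 amu (to 4 decimal places)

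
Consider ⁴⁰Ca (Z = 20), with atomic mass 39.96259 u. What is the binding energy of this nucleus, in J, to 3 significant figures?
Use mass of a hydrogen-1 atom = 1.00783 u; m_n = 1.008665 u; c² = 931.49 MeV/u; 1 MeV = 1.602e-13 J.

5.48e-11 J

With 20 protons and 20 neutrons (A = 40):
Σm = 20·m(¹H) + 20·m_n = 20.15660 + 20.173300 = 40.329900 u
Mass defect Δm = 40.329900 − 39.96259 = 0.367310 u
Binding energy = Δm·c² = 0.367310 × 931.49 MeV/u = 342.146 MeV
In joules: 342.146 MeV × 1.602e-13 J/MeV = 5.4812e-11 J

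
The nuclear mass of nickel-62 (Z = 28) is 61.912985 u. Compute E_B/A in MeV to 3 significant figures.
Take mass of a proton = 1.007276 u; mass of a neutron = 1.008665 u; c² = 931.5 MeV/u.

8.79 MeV/nucleon

The nucleus contains 28 protons and 62 − 28 = 34 neutrons.
Mass of separated nucleons = 28(1.007276) + 34(1.008665) = 28.203728 + 34.294610 = 62.498338 u
Mass defect Δm = 62.498338 − 61.912985 = 0.585353 u
Converting to energy: 0.585353 u × 931.5 MeV/u = 545.256 MeV
BE/A = 545.256 MeV / 62 = 8.794 MeV/nucleon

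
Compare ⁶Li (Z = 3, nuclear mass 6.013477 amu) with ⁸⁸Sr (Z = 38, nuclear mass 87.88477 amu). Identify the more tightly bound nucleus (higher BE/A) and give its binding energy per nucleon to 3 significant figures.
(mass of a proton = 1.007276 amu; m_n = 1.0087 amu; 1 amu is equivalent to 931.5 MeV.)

⁸⁸Sr; 8.75 MeV/nucleon

⁶Li: Σm = 3(1.007276) + 3(1.0087) = 6.047928 amu; Δm = 0.034451 amu; E_B = 32.091 MeV; E_B/A = 5.349 MeV
⁸⁸Sr: Σm = 38(1.007276) + 50(1.0087) = 88.711488 amu; Δm = 0.826718 amu; E_B = 770.09 MeV; E_B/A = 8.751 MeV
⁸⁸Sr has the higher binding energy per nucleon, so it is the more tightly bound nucleus.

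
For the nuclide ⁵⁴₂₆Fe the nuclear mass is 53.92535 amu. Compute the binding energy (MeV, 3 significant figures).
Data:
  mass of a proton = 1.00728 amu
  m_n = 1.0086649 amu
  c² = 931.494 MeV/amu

The nucleus contains 26 protons and 54 − 26 = 28 neutrons.
Total constituent mass: 26 × 1.00728 + 28 × 1.0086649 = 54.4318972 amu
The mass defect is 54.4318972 − 53.92535 = 0.5065472 amu.
Converting to energy: 0.5065472 amu × 931.494 MeV/amu = 471.846 MeV

472 MeV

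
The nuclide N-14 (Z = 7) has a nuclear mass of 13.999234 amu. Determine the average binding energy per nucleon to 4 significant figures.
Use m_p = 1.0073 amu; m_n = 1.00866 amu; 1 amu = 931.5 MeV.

With 7 protons and 7 neutrons (A = 14):
Σm = 7·m_p + 7·m_n = 7.0511 + 7.06062 = 14.11172 amu
Mass defect Δm = 14.11172 − 13.999234 = 0.112486 amu
Binding energy = Δm·c² = 0.112486 × 931.5 MeV/amu = 104.781 MeV
Dividing by A = 14 gives 7.484 MeV per nucleon.

7.484 MeV/nucleon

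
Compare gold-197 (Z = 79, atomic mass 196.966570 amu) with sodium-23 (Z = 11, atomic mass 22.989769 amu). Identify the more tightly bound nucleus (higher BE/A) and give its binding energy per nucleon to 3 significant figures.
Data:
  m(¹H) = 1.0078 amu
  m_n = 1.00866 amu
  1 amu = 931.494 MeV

gold-197: Σm = 79(1.0078) + 118(1.00866) = 198.63808 amu; Δm = 1.671510 amu; E_B = 1557.0 MeV; E_B/A = 7.904 MeV
sodium-23: Σm = 11(1.0078) + 12(1.00866) = 23.18972 amu; Δm = 0.199951 amu; E_B = 186.25 MeV; E_B/A = 8.098 MeV
sodium-23 has the higher binding energy per nucleon, so it is the more tightly bound nucleus.

sodium-23; 8.10 MeV/nucleon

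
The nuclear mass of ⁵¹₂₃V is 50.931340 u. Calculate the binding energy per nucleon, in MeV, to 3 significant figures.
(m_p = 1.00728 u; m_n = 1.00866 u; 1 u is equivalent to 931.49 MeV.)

With 23 protons and 28 neutrons (A = 51):
Total constituent mass: 23 × 1.00728 + 28 × 1.00866 = 51.40992 u
The mass defect is 51.40992 − 50.931340 = 0.478580 u.
Binding energy = Δm·c² = 0.478580 × 931.49 MeV/u = 445.792 MeV
Per nucleon: 445.792 / 51 = 8.741 MeV

8.74 MeV/nucleon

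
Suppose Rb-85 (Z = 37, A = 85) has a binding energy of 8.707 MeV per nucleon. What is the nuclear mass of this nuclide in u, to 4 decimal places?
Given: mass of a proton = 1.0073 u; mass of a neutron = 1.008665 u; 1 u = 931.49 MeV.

84.8915 u

Total binding energy = 85 × 8.707 = 740.095 MeV
Mass defect = 740.095 MeV / (931.49 MeV/u) = 0.794528 u
Constituent mass = 37(1.0073) + 48(1.008665) = 85.686020 u
Nuclear mass = 85.686020 − 0.794528 = 84.891492 u ≈ 84.8915 u (to 4 decimal places)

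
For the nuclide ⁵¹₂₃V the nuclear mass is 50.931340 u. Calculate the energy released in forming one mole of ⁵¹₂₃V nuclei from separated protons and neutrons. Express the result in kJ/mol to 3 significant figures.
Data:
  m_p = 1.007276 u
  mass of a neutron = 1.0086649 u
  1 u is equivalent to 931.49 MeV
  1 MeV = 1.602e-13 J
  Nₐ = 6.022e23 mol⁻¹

Σm = 23·m_p + 28·m_n = 23.167348 + 28.2426172 = 51.4099652 u
The mass defect is 51.4099652 − 50.931340 = 0.4786252 u.
E_B = 0.4786252 × 931.49 = 445.835 MeV
Per nucleus in joules: 445.835 MeV × 1.602e-13 J/MeV = 7.1423e-11 J
Per mole: 7.1423e-11 J × 6.022e23 mol⁻¹ = 4.3011e+13 J/mol

4.30e+10 kJ/mol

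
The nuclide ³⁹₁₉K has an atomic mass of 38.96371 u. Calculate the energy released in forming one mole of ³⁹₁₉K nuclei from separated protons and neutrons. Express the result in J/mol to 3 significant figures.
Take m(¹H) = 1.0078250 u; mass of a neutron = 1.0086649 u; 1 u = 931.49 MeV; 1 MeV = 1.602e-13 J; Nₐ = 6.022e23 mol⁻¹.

The nucleus contains 19 protons and 39 − 19 = 20 neutrons.
Mass of separated nucleons = 19(1.0078250) + 20(1.0086649) = 19.1486750 + 20.1732980 = 39.3219730 u
Mass defect Δm = 39.3219730 − 38.96371 = 0.3582630 u
E_B = 0.3582630 × 931.49 = 333.718 MeV
Per nucleus in joules: 333.718 MeV × 1.602e-13 J/MeV = 5.3462e-11 J
Per mole: 5.3462e-11 J × 6.022e23 mol⁻¹ = 3.2195e+13 J/mol

3.22e+13 J/mol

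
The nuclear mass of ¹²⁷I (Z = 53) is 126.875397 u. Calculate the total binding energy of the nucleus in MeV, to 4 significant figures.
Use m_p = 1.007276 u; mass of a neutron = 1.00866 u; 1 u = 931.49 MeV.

With 53 protons and 74 neutrons (A = 127):
Mass of separated nucleons = 53(1.007276) + 74(1.00866) = 53.385628 + 74.64084 = 128.026468 u
Δm = 128.026468 − 126.875397 = 1.151071 u
Converting to energy: 1.151071 u × 931.49 MeV/u = 1072.21 MeV

1072 MeV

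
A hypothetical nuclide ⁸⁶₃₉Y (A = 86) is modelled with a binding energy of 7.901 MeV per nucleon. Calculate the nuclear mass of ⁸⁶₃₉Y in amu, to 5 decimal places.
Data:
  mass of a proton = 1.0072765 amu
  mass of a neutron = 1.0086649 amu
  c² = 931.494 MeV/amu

85.96158 amu

Total binding energy = 86 × 7.901 = 679.486 MeV
Mass defect = 679.486 MeV / (931.494 MeV/amu) = 0.7294583 amu
Constituent mass = 39(1.0072765) + 47(1.0086649) = 86.6910338 amu
Nuclear mass = 86.6910338 − 0.7294583 = 85.9615755 amu ≈ 85.96158 amu (to 5 decimal places)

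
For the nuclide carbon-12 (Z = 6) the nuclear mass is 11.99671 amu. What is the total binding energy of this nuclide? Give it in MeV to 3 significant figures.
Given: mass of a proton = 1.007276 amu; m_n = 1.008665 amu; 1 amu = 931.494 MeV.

92.2 MeV

With 6 protons and 6 neutrons (A = 12):
Total constituent mass: 6 × 1.007276 + 6 × 1.008665 = 12.095646 amu
Δm = 12.095646 − 11.99671 = 0.098936 amu
E_B = 0.098936 × 931.494 = 92.1583 MeV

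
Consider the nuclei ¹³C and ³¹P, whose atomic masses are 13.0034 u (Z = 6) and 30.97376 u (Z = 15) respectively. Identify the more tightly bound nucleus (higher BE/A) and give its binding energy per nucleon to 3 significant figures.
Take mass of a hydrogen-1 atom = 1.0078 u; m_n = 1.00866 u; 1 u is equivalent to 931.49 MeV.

¹³C: Σm = 6(1.0078) + 7(1.00866) = 13.10742 u; Δm = 0.10402 u; E_B = 96.894 MeV; E_B/A = 7.453 MeV
³¹P: Σm = 15(1.0078) + 16(1.00866) = 31.25556 u; Δm = 0.28180 u; E_B = 262.494 MeV; E_B/A = 8.468 MeV
³¹P has the higher binding energy per nucleon, so it is the more tightly bound nucleus.

³¹P; 8.47 MeV/nucleon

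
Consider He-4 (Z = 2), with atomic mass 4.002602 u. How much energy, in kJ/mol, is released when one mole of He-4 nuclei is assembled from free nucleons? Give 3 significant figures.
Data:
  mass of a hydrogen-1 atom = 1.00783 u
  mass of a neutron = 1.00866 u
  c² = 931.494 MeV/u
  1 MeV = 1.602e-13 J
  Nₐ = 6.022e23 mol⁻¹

2.73e+09 kJ/mol

Mass of separated nucleons = 2(1.00783) + 2(1.00866) = 2.01566 + 2.01732 = 4.03298 u
Δm = 4.03298 − 4.002602 = 0.030378 u
Converting to energy: 0.030378 u × 931.494 MeV/u = 28.2969 MeV
Per nucleus in joules: 28.2969 MeV × 1.602e-13 J/MeV = 4.5332e-12 J
Per mole: 4.5332e-12 J × 6.022e23 mol⁻¹ = 2.7299e+12 J/mol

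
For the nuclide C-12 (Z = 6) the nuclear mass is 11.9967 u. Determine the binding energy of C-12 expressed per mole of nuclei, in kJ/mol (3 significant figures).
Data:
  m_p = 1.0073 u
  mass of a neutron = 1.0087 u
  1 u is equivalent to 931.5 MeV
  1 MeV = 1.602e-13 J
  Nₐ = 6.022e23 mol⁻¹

8.92e+09 kJ/mol

With 6 protons and 6 neutrons (A = 12):
Total constituent mass: 6 × 1.0073 + 6 × 1.0087 = 12.0960 u
Mass defect Δm = 12.0960 − 11.9967 = 0.0993 u
E_B = 0.0993 × 931.5 = 92.4980 MeV
Per nucleus in joules: 92.4980 MeV × 1.602e-13 J/MeV = 1.4818e-11 J
Per mole: 1.4818e-11 J × 6.022e23 mol⁻¹ = 8.9234e+12 J/mol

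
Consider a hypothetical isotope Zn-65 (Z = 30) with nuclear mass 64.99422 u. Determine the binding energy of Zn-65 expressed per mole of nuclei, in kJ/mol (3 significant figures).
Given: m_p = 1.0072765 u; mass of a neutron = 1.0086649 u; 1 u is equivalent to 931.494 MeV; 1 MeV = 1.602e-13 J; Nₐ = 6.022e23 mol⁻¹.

4.74e+10 kJ/mol

With 30 protons and 35 neutrons (A = 65):
Total constituent mass: 30 × 1.0072765 + 35 × 1.0086649 = 65.5215665 u
The mass defect is 65.5215665 − 64.99422 = 0.5273465 u.
Binding energy = Δm·c² = 0.5273465 × 931.494 MeV/u = 491.220 MeV
Per nucleus in joules: 491.220 MeV × 1.602e-13 J/MeV = 7.8693e-11 J
Per mole: 7.8693e-11 J × 6.022e23 mol⁻¹ = 4.7389e+13 J/mol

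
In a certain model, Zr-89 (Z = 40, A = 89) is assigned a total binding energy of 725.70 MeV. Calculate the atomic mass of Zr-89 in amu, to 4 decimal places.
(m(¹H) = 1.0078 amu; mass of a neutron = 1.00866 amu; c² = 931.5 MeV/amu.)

Mass defect = 725.70 MeV / (931.5 MeV/amu) = 0.779066 amu
Constituent mass = 40(1.0078) + 49(1.00866) = 89.73634 amu
Atomic mass = 89.73634 − 0.779066 = 88.957274 amu ≈ 88.9573 amu (to 4 decimal places)

88.9573 amu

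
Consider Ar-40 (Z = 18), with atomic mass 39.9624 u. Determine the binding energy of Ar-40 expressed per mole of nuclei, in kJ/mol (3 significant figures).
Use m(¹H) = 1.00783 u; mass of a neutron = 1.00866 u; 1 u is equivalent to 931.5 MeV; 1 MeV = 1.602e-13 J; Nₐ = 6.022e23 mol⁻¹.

3.32e+10 kJ/mol

With 18 protons and 22 neutrons (A = 40):
Mass of separated nucleons = 18(1.00783) + 22(1.00866) = 18.14094 + 22.19052 = 40.33146 u
The mass defect is 40.33146 − 39.9624 = 0.36906 u.
E_B = 0.36906 × 931.5 = 343.779 MeV
Per nucleus in joules: 343.779 MeV × 1.602e-13 J/MeV = 5.5073e-11 J
Per mole: 5.5073e-11 J × 6.022e23 mol⁻¹ = 3.3165e+13 J/mol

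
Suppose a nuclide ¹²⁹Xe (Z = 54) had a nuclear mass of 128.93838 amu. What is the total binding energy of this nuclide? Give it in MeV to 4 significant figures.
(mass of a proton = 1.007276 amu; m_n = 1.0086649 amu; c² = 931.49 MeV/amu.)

1029 MeV

Z = 54, so N = A − Z = 129 − 54 = 75.
Σm = 54·m_p + 75·m_n = 54.392904 + 75.6498675 = 130.0427715 amu
Δm = 130.0427715 − 128.93838 = 1.1043915 amu
Binding energy = Δm·c² = 1.1043915 × 931.49 MeV/amu = 1028.73 MeV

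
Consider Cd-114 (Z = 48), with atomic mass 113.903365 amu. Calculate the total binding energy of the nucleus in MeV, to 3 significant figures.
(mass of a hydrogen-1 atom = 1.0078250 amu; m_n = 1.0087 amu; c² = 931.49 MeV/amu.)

975 MeV

With 48 protons and 66 neutrons (A = 114):
Total constituent mass: 48 × 1.0078250 + 66 × 1.0087 = 114.9498000 amu
The mass defect is 114.9498000 − 113.903365 = 1.0464350 amu.
Converting to energy: 1.0464350 amu × 931.49 MeV/amu = 974.744 MeV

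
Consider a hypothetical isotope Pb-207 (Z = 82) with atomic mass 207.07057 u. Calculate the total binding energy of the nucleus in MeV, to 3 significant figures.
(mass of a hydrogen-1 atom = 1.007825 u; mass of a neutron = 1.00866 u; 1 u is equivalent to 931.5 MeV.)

Σm = 82·m(¹H) + 125·m_n = 82.641650 + 126.08250 = 208.724150 u
The mass defect is 208.724150 − 207.07057 = 1.653580 u.
E_B = 1.653580 × 931.5 = 1540.31 MeV

1540 MeV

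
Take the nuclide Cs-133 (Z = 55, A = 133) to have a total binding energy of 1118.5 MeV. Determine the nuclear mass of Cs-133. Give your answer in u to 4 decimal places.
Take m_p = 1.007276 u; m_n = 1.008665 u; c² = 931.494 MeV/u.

Mass defect = 1118.5 MeV / (931.494 MeV/u) = 1.200759 u
Constituent mass = 55(1.007276) + 78(1.008665) = 134.076050 u
Nuclear mass = 134.076050 − 1.200759 = 132.875291 u ≈ 132.8753 u (to 4 decimal places)

132.8753 u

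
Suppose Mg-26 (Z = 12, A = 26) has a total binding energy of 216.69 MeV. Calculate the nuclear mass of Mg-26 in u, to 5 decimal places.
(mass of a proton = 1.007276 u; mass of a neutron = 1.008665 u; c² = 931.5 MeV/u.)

Mass defect = 216.69 MeV / (931.5 MeV/u) = 0.2326248 u
Constituent mass = 12(1.007276) + 14(1.008665) = 26.208622 u
Nuclear mass = 26.208622 − 0.2326248 = 25.9759972 u ≈ 25.97600 u (to 5 decimal places)

25.97600 u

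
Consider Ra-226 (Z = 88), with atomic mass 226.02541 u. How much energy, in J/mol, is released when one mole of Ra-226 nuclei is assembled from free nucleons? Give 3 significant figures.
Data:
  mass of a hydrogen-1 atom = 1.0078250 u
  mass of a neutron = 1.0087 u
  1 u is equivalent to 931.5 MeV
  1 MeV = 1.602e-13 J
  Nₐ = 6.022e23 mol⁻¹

The nucleus contains 88 protons and 226 − 88 = 138 neutrons.
Mass of separated nucleons = 88(1.0078250) + 138(1.0087) = 88.6886000 + 139.2006 = 227.8892000 u
Δm = 227.8892000 − 226.02541 = 1.8637900 u
Binding energy = Δm·c² = 1.8637900 × 931.5 MeV/u = 1736.12 MeV
Per nucleus in joules: 1736.12 MeV × 1.602e-13 J/MeV = 2.7813e-10 J
Per mole: 2.7813e-10 J × 6.022e23 mol⁻¹ = 1.6749e+14 J/mol

1.67e+14 J/mol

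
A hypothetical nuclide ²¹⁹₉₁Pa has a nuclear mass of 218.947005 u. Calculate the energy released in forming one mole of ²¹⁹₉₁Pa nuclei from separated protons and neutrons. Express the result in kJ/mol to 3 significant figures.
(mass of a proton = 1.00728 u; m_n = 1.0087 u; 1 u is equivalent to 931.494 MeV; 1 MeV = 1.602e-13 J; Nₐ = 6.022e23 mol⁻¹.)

Total constituent mass: 91 × 1.00728 + 128 × 1.0087 = 220.77608 u
Δm = 220.77608 − 218.947005 = 1.829075 u
E_B = 1.829075 × 931.494 = 1703.77 MeV
Per nucleus in joules: 1703.77 MeV × 1.602e-13 J/MeV = 2.7294e-10 J
Per mole: 2.7294e-10 J × 6.022e23 mol⁻¹ = 1.6436e+14 J/mol

1.64e+11 kJ/mol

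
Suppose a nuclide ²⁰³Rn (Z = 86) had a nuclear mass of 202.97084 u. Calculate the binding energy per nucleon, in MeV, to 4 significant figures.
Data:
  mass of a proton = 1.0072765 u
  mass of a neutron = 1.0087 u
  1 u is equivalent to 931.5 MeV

7.676 MeV/nucleon

Z = 86, so N = A − Z = 203 − 86 = 117.
Σm = 86·m_p + 117·m_n = 86.6257790 + 118.0179 = 204.6436790 u
The mass defect is 204.6436790 − 202.97084 = 1.6728390 u.
E_B = 1.6728390 × 931.5 = 1558.25 MeV
Per nucleon: 1558.25 / 203 = 7.676 MeV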